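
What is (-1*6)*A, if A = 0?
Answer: 0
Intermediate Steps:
(-1*6)*A = -1*6*0 = -6*0 = 0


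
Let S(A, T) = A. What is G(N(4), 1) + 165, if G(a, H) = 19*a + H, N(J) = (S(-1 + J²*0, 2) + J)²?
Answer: 337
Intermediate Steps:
N(J) = (-1 + J)² (N(J) = ((-1 + J²*0) + J)² = ((-1 + 0) + J)² = (-1 + J)²)
G(a, H) = H + 19*a
G(N(4), 1) + 165 = (1 + 19*(-1 + 4)²) + 165 = (1 + 19*3²) + 165 = (1 + 19*9) + 165 = (1 + 171) + 165 = 172 + 165 = 337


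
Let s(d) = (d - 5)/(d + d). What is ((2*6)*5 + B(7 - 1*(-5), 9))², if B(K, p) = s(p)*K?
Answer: 35344/9 ≈ 3927.1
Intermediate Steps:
s(d) = (-5 + d)/(2*d) (s(d) = (-5 + d)/((2*d)) = (-5 + d)*(1/(2*d)) = (-5 + d)/(2*d))
B(K, p) = K*(-5 + p)/(2*p) (B(K, p) = ((-5 + p)/(2*p))*K = K*(-5 + p)/(2*p))
((2*6)*5 + B(7 - 1*(-5), 9))² = ((2*6)*5 + (½)*(7 - 1*(-5))*(-5 + 9)/9)² = (12*5 + (½)*(7 + 5)*(⅑)*4)² = (60 + (½)*12*(⅑)*4)² = (60 + 8/3)² = (188/3)² = 35344/9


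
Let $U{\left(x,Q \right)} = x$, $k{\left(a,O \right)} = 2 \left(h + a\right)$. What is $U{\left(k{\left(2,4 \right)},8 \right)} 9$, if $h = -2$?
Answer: $0$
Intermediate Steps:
$k{\left(a,O \right)} = -4 + 2 a$ ($k{\left(a,O \right)} = 2 \left(-2 + a\right) = -4 + 2 a$)
$U{\left(k{\left(2,4 \right)},8 \right)} 9 = \left(-4 + 2 \cdot 2\right) 9 = \left(-4 + 4\right) 9 = 0 \cdot 9 = 0$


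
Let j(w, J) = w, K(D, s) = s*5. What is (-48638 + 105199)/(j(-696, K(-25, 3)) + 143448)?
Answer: 56561/142752 ≈ 0.39622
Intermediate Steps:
K(D, s) = 5*s
(-48638 + 105199)/(j(-696, K(-25, 3)) + 143448) = (-48638 + 105199)/(-696 + 143448) = 56561/142752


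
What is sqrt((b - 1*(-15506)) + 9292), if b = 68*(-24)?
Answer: 9*sqrt(286) ≈ 152.20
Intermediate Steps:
b = -1632
sqrt((b - 1*(-15506)) + 9292) = sqrt((-1632 - 1*(-15506)) + 9292) = sqrt((-1632 + 15506) + 9292) = sqrt(13874 + 9292) = sqrt(23166) = 9*sqrt(286)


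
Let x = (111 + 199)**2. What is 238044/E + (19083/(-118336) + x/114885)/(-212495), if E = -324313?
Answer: -137536524121146406637/187380020686460944320 ≈ -0.73400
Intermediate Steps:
x = 96100 (x = 310**2 = 96100)
238044/E + (19083/(-118336) + x/114885)/(-212495) = 238044/(-324313) + (19083/(-118336) + 96100/114885)/(-212495) = 238044*(-1/324313) + (19083*(-1/118336) + 96100*(1/114885))*(-1/212495) = -238044/324313 + (-19083/118336 + 19220/22977)*(-1/212495) = -238044/324313 + (1835947829/2719006272)*(-1/212495) = -238044/324313 - 1835947829/577775237768640 = -137536524121146406637/187380020686460944320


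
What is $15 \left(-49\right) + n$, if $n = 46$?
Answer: $-689$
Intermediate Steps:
$15 \left(-49\right) + n = 15 \left(-49\right) + 46 = -735 + 46 = -689$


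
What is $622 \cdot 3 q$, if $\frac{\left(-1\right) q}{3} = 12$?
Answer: $-67176$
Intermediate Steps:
$q = -36$ ($q = \left(-3\right) 12 = -36$)
$622 \cdot 3 q = 622 \cdot 3 \left(-36\right) = 622 \left(-108\right) = -67176$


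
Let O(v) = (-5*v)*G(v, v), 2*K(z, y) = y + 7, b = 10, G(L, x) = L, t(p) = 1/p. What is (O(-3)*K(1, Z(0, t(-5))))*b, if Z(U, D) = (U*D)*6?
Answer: -1575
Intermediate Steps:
Z(U, D) = 6*D*U (Z(U, D) = (D*U)*6 = 6*D*U)
K(z, y) = 7/2 + y/2 (K(z, y) = (y + 7)/2 = (7 + y)/2 = 7/2 + y/2)
O(v) = -5*v**2 (O(v) = (-5*v)*v = -5*v**2)
(O(-3)*K(1, Z(0, t(-5))))*b = ((-5*(-3)**2)*(7/2 + (6*0/(-5))/2))*10 = ((-5*9)*(7/2 + (6*(-1/5)*0)/2))*10 = -45*(7/2 + (1/2)*0)*10 = -45*(7/2 + 0)*10 = -45*7/2*10 = -315/2*10 = -1575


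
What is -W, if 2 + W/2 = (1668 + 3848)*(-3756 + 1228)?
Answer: 27888900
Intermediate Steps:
W = -27888900 (W = -4 + 2*((1668 + 3848)*(-3756 + 1228)) = -4 + 2*(5516*(-2528)) = -4 + 2*(-13944448) = -4 - 27888896 = -27888900)
-W = -1*(-27888900) = 27888900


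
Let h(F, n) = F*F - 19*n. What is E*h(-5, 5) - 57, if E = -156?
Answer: 10863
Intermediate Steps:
h(F, n) = F**2 - 19*n
E*h(-5, 5) - 57 = -156*((-5)**2 - 19*5) - 57 = -156*(25 - 95) - 57 = -156*(-70) - 57 = 10920 - 57 = 10863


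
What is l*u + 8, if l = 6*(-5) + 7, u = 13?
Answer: -291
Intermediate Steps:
l = -23 (l = -30 + 7 = -23)
l*u + 8 = -23*13 + 8 = -299 + 8 = -291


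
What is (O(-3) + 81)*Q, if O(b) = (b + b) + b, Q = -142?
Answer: -10224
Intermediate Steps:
O(b) = 3*b (O(b) = 2*b + b = 3*b)
(O(-3) + 81)*Q = (3*(-3) + 81)*(-142) = (-9 + 81)*(-142) = 72*(-142) = -10224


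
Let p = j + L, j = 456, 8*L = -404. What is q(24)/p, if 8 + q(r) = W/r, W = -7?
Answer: -199/9732 ≈ -0.020448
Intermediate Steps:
L = -101/2 (L = (⅛)*(-404) = -101/2 ≈ -50.500)
p = 811/2 (p = 456 - 101/2 = 811/2 ≈ 405.50)
q(r) = -8 - 7/r
q(24)/p = (-8 - 7/24)/(811/2) = (-8 - 7*1/24)*(2/811) = (-8 - 7/24)*(2/811) = -199/24*2/811 = -199/9732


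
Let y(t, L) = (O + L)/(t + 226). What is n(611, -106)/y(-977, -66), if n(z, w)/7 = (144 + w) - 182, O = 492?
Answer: 126168/71 ≈ 1777.0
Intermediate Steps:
y(t, L) = (492 + L)/(226 + t) (y(t, L) = (492 + L)/(t + 226) = (492 + L)/(226 + t))
n(z, w) = -266 + 7*w (n(z, w) = 7*((144 + w) - 182) = 7*(-38 + w) = -266 + 7*w)
n(611, -106)/y(-977, -66) = (-266 + 7*(-106))/(((492 - 66)/(226 - 977))) = (-266 - 742)/((426/(-751))) = -1008/((-1/751*426)) = -1008/(-426/751) = -1008*(-751/426) = 126168/71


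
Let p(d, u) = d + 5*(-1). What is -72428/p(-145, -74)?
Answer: 36214/75 ≈ 482.85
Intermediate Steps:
p(d, u) = -5 + d (p(d, u) = d - 5 = -5 + d)
-72428/p(-145, -74) = -72428/(-5 - 145) = -72428/(-150) = -72428*(-1/150) = 36214/75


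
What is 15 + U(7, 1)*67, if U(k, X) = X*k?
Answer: 484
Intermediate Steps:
15 + U(7, 1)*67 = 15 + (1*7)*67 = 15 + 7*67 = 15 + 469 = 484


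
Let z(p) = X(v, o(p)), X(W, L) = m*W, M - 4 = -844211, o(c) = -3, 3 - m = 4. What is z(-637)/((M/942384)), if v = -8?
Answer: -7539072/844207 ≈ -8.9304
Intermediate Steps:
m = -1 (m = 3 - 1*4 = 3 - 4 = -1)
M = -844207 (M = 4 - 844211 = -844207)
X(W, L) = -W
z(p) = 8 (z(p) = -1*(-8) = 8)
z(-637)/((M/942384)) = 8/((-844207/942384)) = 8/((-844207*1/942384)) = 8/(-844207/942384) = 8*(-942384/844207) = -7539072/844207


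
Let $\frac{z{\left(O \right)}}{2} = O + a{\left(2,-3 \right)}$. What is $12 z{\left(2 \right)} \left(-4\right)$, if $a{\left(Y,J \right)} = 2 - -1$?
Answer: $-480$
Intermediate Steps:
$a{\left(Y,J \right)} = 3$ ($a{\left(Y,J \right)} = 2 + 1 = 3$)
$z{\left(O \right)} = 6 + 2 O$ ($z{\left(O \right)} = 2 \left(O + 3\right) = 2 \left(3 + O\right) = 6 + 2 O$)
$12 z{\left(2 \right)} \left(-4\right) = 12 \left(6 + 2 \cdot 2\right) \left(-4\right) = 12 \left(6 + 4\right) \left(-4\right) = 12 \cdot 10 \left(-4\right) = 120 \left(-4\right) = -480$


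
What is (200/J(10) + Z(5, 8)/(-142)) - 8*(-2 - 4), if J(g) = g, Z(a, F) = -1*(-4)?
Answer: 4826/71 ≈ 67.972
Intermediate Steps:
Z(a, F) = 4
(200/J(10) + Z(5, 8)/(-142)) - 8*(-2 - 4) = (200/10 + 4/(-142)) - 8*(-2 - 4) = (200*(⅒) + 4*(-1/142)) - 8*(-6) = (20 - 2/71) - 1*(-48) = 1418/71 + 48 = 4826/71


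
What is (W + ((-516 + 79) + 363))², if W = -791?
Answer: 748225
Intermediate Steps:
(W + ((-516 + 79) + 363))² = (-791 + ((-516 + 79) + 363))² = (-791 + (-437 + 363))² = (-791 - 74)² = (-865)² = 748225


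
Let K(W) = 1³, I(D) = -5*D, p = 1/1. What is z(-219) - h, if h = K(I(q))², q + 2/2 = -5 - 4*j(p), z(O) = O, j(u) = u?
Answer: -220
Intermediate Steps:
p = 1
q = -10 (q = -1 + (-5 - 4*1) = -1 + (-5 - 4) = -1 - 9 = -10)
K(W) = 1
h = 1 (h = 1² = 1)
z(-219) - h = -219 - 1*1 = -219 - 1 = -220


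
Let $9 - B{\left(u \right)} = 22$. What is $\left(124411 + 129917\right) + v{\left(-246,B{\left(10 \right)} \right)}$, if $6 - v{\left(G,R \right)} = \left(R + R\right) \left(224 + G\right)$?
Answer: $253762$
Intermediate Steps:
$B{\left(u \right)} = -13$ ($B{\left(u \right)} = 9 - 22 = -13$)
$v{\left(G,R \right)} = 6 - 2 R \left(224 + G\right)$ ($v{\left(G,R \right)} = 6 - \left(R + R\right) \left(224 + G\right) = 6 - 2 R \left(224 + G\right)$)
$\left(124411 + 129917\right) + v{\left(-246,B{\left(10 \right)} \right)} = \left(124411 + 129917\right) - \left(-5830 + 6396\right) = 254328 + \left(6 + 5824 - 6396\right) = 254328 - 566 = 253762$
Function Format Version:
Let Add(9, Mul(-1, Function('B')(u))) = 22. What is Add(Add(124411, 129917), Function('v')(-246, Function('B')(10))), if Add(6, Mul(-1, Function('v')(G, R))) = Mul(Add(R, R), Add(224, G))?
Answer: 253762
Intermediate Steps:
Function('B')(u) = -13 (Function('B')(u) = Add(9, Mul(-1, 22)) = Add(9, -22) = -13)
Function('v')(G, R) = Add(6, Mul(-2, R, Add(224, G))) (Function('v')(G, R) = Add(6, Mul(-1, Mul(Add(R, R), Add(224, G)))) = Add(6, Mul(-1, Mul(Mul(2, R), Add(224, G)))) = Add(6, Mul(-1, Mul(2, R, Add(224, G)))) = Add(6, Mul(-2, R, Add(224, G))))
Add(Add(124411, 129917), Function('v')(-246, Function('B')(10))) = Add(Add(124411, 129917), Add(6, Mul(-448, -13), Mul(-2, -246, -13))) = Add(254328, Add(6, 5824, -6396)) = Add(254328, -566) = 253762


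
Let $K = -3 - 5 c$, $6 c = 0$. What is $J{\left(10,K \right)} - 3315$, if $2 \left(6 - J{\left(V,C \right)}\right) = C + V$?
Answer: $- \frac{6625}{2} \approx -3312.5$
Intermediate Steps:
$c = 0$ ($c = \frac{1}{6} \cdot 0 = 0$)
$K = -3$ ($K = -3 - 0 = -3 + 0 = -3$)
$J{\left(V,C \right)} = 6 - \frac{C}{2} - \frac{V}{2}$ ($J{\left(V,C \right)} = 6 - \frac{C + V}{2} = 6 - \left(\frac{C}{2} + \frac{V}{2}\right) = 6 - \frac{C}{2} - \frac{V}{2}$)
$J{\left(10,K \right)} - 3315 = \left(6 - - \frac{3}{2} - 5\right) - 3315 = \left(6 + \frac{3}{2} - 5\right) - 3315 = \frac{5}{2} - 3315 = - \frac{6625}{2}$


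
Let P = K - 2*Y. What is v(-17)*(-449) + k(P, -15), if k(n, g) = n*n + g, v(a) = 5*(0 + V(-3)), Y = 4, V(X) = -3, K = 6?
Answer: 6724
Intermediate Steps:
v(a) = -15 (v(a) = 5*(0 - 3) = 5*(-3) = -15)
P = -2 (P = 6 - 2*4 = 6 - 8 = -2)
k(n, g) = g + n² (k(n, g) = n² + g = g + n²)
v(-17)*(-449) + k(P, -15) = -15*(-449) + (-15 + (-2)²) = 6735 + (-15 + 4) = 6735 - 11 = 6724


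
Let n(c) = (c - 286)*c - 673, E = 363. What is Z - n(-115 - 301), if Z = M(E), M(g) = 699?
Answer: -290660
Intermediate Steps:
n(c) = -673 + c*(-286 + c) (n(c) = (-286 + c)*c - 673 = c*(-286 + c) - 673 = -673 + c*(-286 + c))
Z = 699
Z - n(-115 - 301) = 699 - (-673 + (-115 - 301)² - 286*(-115 - 301)) = 699 - (-673 + (-416)² - 286*(-416)) = 699 - (-673 + 173056 + 118976) = 699 - 1*291359 = 699 - 291359 = -290660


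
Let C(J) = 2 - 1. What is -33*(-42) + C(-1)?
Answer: 1387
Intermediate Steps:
C(J) = 1
-33*(-42) + C(-1) = -33*(-42) + 1 = 1386 + 1 = 1387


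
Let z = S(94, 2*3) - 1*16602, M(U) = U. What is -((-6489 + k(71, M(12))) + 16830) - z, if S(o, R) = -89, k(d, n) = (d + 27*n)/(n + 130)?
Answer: 901305/142 ≈ 6347.2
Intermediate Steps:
k(d, n) = (d + 27*n)/(130 + n)
z = -16691 (z = -89 - 1*16602 = -89 - 16602 = -16691)
-((-6489 + k(71, M(12))) + 16830) - z = -((-6489 + (71 + 27*12)/(130 + 12)) + 16830) - 1*(-16691) = -((-6489 + (71 + 324)/142) + 16830) + 16691 = -((-6489 + (1/142)*395) + 16830) + 16691 = -((-6489 + 395/142) + 16830) + 16691 = -(-921043/142 + 16830) + 16691 = -1*1468817/142 + 16691 = -1468817/142 + 16691 = 901305/142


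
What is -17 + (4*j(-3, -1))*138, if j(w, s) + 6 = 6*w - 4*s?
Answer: -11057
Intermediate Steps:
j(w, s) = -6 - 4*s + 6*w (j(w, s) = -6 + (6*w - 4*s) = -6 + (-4*s + 6*w) = -6 - 4*s + 6*w)
-17 + (4*j(-3, -1))*138 = -17 + (4*(-6 - 4*(-1) + 6*(-3)))*138 = -17 + (4*(-6 + 4 - 18))*138 = -17 + (4*(-20))*138 = -17 - 80*138 = -17 - 11040 = -11057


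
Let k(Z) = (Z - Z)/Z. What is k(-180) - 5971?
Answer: -5971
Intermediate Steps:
k(Z) = 0 (k(Z) = 0/Z = 0)
k(-180) - 5971 = 0 - 5971 = -5971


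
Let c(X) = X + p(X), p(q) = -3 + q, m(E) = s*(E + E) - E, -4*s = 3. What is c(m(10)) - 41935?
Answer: -41988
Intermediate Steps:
s = -¾ (s = -¼*3 = -¾ ≈ -0.75000)
m(E) = -5*E/2 (m(E) = -3*(E + E)/4 - E = -3*E/2 - E = -5*E/2)
c(X) = -3 + 2*X (c(X) = X + (-3 + X) = -3 + 2*X)
c(m(10)) - 41935 = (-3 + 2*(-5/2*10)) - 41935 = (-3 + 2*(-25)) - 41935 = (-3 - 50) - 41935 = -53 - 41935 = -41988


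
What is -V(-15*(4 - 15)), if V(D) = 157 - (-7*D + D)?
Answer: -1147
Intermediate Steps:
V(D) = 157 + 6*D (V(D) = 157 - (-6)*D = 157 + 6*D)
-V(-15*(4 - 15)) = -(157 + 6*(-15*(4 - 15))) = -(157 + 6*(-15*(-11))) = -(157 + 6*165) = -(157 + 990) = -1*1147 = -1147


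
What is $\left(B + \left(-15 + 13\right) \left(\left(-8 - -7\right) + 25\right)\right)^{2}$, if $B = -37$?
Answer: $7225$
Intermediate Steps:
$\left(B + \left(-15 + 13\right) \left(\left(-8 - -7\right) + 25\right)\right)^{2} = \left(-37 + \left(-15 + 13\right) \left(\left(-8 - -7\right) + 25\right)\right)^{2} = \left(-37 - 2 \left(\left(-8 + 7\right) + 25\right)\right)^{2} = \left(-37 - 2 \left(-1 + 25\right)\right)^{2} = \left(-37 - 48\right)^{2} = \left(-85\right)^{2} = 7225$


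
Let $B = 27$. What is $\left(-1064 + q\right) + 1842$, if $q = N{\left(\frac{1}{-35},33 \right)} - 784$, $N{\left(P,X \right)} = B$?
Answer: $21$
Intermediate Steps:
$N{\left(P,X \right)} = 27$
$q = -757$ ($q = 27 - 784 = -757$)
$\left(-1064 + q\right) + 1842 = \left(-1064 - 757\right) + 1842 = -1821 + 1842 = 21$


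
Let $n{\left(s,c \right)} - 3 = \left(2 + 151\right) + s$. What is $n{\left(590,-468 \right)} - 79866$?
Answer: $-79120$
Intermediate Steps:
$n{\left(s,c \right)} = 156 + s$ ($n{\left(s,c \right)} = 3 + \left(\left(2 + 151\right) + s\right) = 3 + \left(153 + s\right) = 156 + s$)
$n{\left(590,-468 \right)} - 79866 = \left(156 + 590\right) - 79866 = 746 - 79866 = -79120$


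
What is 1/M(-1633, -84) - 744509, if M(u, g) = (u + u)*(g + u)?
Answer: -4174999498497/5607722 ≈ -7.4451e+5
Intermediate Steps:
M(u, g) = 2*u*(g + u) (M(u, g) = (2*u)*(g + u) = 2*u*(g + u))
1/M(-1633, -84) - 744509 = 1/(2*(-1633)*(-84 - 1633)) - 744509 = 1/(2*(-1633)*(-1717)) - 744509 = 1/5607722 - 744509 = -4174999498497/5607722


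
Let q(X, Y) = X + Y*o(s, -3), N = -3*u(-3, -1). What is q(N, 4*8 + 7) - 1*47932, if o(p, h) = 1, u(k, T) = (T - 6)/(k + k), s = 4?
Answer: -95793/2 ≈ -47897.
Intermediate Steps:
u(k, T) = (-6 + T)/(2*k) (u(k, T) = (-6 + T)/((2*k)) = (-6 + T)*(1/(2*k)) = (-6 + T)/(2*k))
N = -7/2 (N = -3*(-6 - 1)/(2*(-3)) = -3*(-1)*(-7)/(2*3) = -3*7/6 = -7/2 ≈ -3.5000)
q(X, Y) = X + Y (q(X, Y) = X + Y*1 = X + Y)
q(N, 4*8 + 7) - 1*47932 = (-7/2 + (4*8 + 7)) - 1*47932 = (-7/2 + (32 + 7)) - 47932 = (-7/2 + 39) - 47932 = 71/2 - 47932 = -95793/2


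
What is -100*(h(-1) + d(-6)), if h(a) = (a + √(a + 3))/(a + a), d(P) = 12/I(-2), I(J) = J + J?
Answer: 250 + 50*√2 ≈ 320.71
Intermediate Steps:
I(J) = 2*J
d(P) = -3 (d(P) = 12/((2*(-2))) = 12/(-4) = 12*(-¼) = -3)
h(a) = (a + √(3 + a))/(2*a) (h(a) = (a + √(3 + a))/((2*a)) = (a + √(3 + a))*(1/(2*a)) = (a + √(3 + a))/(2*a))
-100*(h(-1) + d(-6)) = -100*((½)*(-1 + √(3 - 1))/(-1) - 3) = -100*((½)*(-1)*(-1 + √2) - 3) = -100*((½ - √2/2) - 3) = -100*(-5/2 - √2/2) = 250 + 50*√2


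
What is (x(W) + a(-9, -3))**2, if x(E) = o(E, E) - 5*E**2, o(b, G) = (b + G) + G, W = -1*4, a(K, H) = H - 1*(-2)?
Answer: 8649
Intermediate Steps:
a(K, H) = 2 + H (a(K, H) = H + 2 = 2 + H)
W = -4
o(b, G) = b + 2*G (o(b, G) = (G + b) + G = b + 2*G)
x(E) = -5*E**2 + 3*E (x(E) = (E + 2*E) - 5*E**2 = 3*E - 5*E**2 = -5*E**2 + 3*E)
(x(W) + a(-9, -3))**2 = (-4*(3 - 5*(-4)) + (2 - 3))**2 = (-4*(3 + 20) - 1)**2 = (-4*23 - 1)**2 = (-92 - 1)**2 = (-93)**2 = 8649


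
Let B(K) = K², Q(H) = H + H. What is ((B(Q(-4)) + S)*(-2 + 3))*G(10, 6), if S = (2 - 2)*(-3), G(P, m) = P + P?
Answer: 1280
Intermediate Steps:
Q(H) = 2*H
G(P, m) = 2*P
S = 0 (S = 0*(-3) = 0)
((B(Q(-4)) + S)*(-2 + 3))*G(10, 6) = (((2*(-4))² + 0)*(-2 + 3))*(2*10) = (((-8)² + 0)*1)*20 = ((64 + 0)*1)*20 = (64*1)*20 = 64*20 = 1280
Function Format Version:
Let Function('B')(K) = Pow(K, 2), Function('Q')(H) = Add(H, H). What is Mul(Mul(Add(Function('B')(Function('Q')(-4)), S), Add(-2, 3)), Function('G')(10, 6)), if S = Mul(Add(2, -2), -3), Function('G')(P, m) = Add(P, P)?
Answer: 1280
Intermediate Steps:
Function('Q')(H) = Mul(2, H)
Function('G')(P, m) = Mul(2, P)
S = 0 (S = Mul(0, -3) = 0)
Mul(Mul(Add(Function('B')(Function('Q')(-4)), S), Add(-2, 3)), Function('G')(10, 6)) = Mul(Mul(Add(Pow(Mul(2, -4), 2), 0), Add(-2, 3)), Mul(2, 10)) = Mul(Mul(Add(Pow(-8, 2), 0), 1), 20) = Mul(Mul(Add(64, 0), 1), 20) = Mul(Mul(64, 1), 20) = Mul(64, 20) = 1280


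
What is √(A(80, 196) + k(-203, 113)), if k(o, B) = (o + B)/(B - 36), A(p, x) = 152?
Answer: √894278/77 ≈ 12.281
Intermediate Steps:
k(o, B) = (B + o)/(-36 + B)
√(A(80, 196) + k(-203, 113)) = √(152 + (113 - 203)/(-36 + 113)) = √(152 - 90/77) = √(11614/77) = √894278/77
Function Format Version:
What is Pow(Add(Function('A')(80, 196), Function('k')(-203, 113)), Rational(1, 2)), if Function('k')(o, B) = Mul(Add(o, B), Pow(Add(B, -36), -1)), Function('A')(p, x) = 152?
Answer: Mul(Rational(1, 77), Pow(894278, Rational(1, 2))) ≈ 12.281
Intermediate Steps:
Function('k')(o, B) = Mul(Pow(Add(-36, B), -1), Add(B, o)) (Function('k')(o, B) = Mul(Add(B, o), Pow(Add(-36, B), -1)) = Mul(Pow(Add(-36, B), -1), Add(B, o)))
Pow(Add(Function('A')(80, 196), Function('k')(-203, 113)), Rational(1, 2)) = Pow(Add(152, Mul(Pow(Add(-36, 113), -1), Add(113, -203))), Rational(1, 2)) = Pow(Add(152, Mul(Pow(77, -1), -90)), Rational(1, 2)) = Pow(Add(152, Mul(Rational(1, 77), -90)), Rational(1, 2)) = Pow(Add(152, Rational(-90, 77)), Rational(1, 2)) = Pow(Rational(11614, 77), Rational(1, 2)) = Mul(Rational(1, 77), Pow(894278, Rational(1, 2)))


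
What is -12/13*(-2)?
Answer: 24/13 ≈ 1.8462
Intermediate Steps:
-12/13*(-2) = 24/13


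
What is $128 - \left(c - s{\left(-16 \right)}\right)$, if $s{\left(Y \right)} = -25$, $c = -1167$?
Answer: $1270$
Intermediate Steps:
$128 - \left(c - s{\left(-16 \right)}\right) = 128 - \left(-1167 - -25\right) = 128 - \left(-1167 + 25\right) = 128 - -1142 = 128 + 1142 = 1270$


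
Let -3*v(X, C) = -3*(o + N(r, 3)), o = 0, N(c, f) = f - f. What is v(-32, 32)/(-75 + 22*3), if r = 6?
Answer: 0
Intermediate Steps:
N(c, f) = 0
v(X, C) = 0 (v(X, C) = -(-1)*(0 + 0) = -(-1)*0 = -1/3*0 = 0)
v(-32, 32)/(-75 + 22*3) = 0/(-75 + 22*3) = 0/(-75 + 66) = 0/(-9) = -1/9*0 = 0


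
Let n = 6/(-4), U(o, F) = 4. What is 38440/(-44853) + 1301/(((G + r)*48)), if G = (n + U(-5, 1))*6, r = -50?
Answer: -13659217/8372560 ≈ -1.6314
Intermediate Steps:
n = -3/2 (n = 6*(-¼) = -3/2 ≈ -1.5000)
G = 15 (G = (-3/2 + 4)*6 = (5/2)*6 = 15)
38440/(-44853) + 1301/(((G + r)*48)) = 38440/(-44853) + 1301/(((15 - 50)*48)) = 38440*(-1/44853) + 1301/((-35*48)) = -38440/44853 + 1301/(-1680) = -38440/44853 + 1301*(-1/1680) = -38440/44853 - 1301/1680 = -13659217/8372560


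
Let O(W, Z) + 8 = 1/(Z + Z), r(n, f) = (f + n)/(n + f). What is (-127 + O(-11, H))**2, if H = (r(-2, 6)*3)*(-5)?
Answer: 16410601/900 ≈ 18234.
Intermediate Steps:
r(n, f) = 1 (r(n, f) = (f + n)/(f + n) = 1)
H = -15 (H = (1*3)*(-5) = 3*(-5) = -15)
O(W, Z) = -8 + 1/(2*Z) (O(W, Z) = -8 + 1/(Z + Z) = -8 + 1/(2*Z))
(-127 + O(-11, H))**2 = (-127 + (-8 + (1/2)/(-15)))**2 = (-127 + (-8 + (1/2)*(-1/15)))**2 = (-127 + (-8 - 1/30))**2 = (-127 - 241/30)**2 = (-4051/30)**2 = 16410601/900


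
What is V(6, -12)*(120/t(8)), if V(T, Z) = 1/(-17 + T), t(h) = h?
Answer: -15/11 ≈ -1.3636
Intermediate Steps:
V(6, -12)*(120/t(8)) = (120/8)/(-17 + 6) = (120*(1/8))/(-11) = -1/11*15 = -15/11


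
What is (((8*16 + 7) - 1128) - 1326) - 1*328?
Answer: -2647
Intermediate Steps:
(((8*16 + 7) - 1128) - 1326) - 1*328 = (((128 + 7) - 1128) - 1326) - 328 = ((135 - 1128) - 1326) - 328 = (-993 - 1326) - 328 = -2319 - 328 = -2647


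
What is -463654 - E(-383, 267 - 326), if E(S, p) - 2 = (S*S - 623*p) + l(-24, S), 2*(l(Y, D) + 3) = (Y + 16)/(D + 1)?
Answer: -123595911/191 ≈ -6.4710e+5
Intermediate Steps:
l(Y, D) = -3 + (16 + Y)/(2*(1 + D)) (l(Y, D) = -3 + ((Y + 16)/(D + 1))/2 = -3 + ((16 + Y)/(1 + D))/2 = -3 + (16 + Y)/(2*(1 + D)))
E(S, p) = 2 + S² - 623*p + (-14 - 6*S)/(2*(1 + S)) (E(S, p) = 2 + ((S*S - 623*p) + (10 - 24 - 6*S)/(2*(1 + S))) = 2 + ((S² - 623*p) + (-14 - 6*S)/(2*(1 + S))) = 2 + (S² - 623*p + (-14 - 6*S)/(2*(1 + S))) = 2 + S² - 623*p + (-14 - 6*S)/(2*(1 + S)))
-463654 - E(-383, 267 - 326) = -463654 - (-7 - 3*(-383) + (1 - 383)*(2 + (-383)² - 623*(267 - 326)))/(1 - 383) = -463654 - (-7 + 1149 - 382*(2 + 146689 - 623*(-59)))/(-382) = -463654 - (-1)*(-7 + 1149 - 382*(2 + 146689 + 36757))/382 = -463654 - (-1)*(-7 + 1149 - 382*183448)/382 = -463654 - (-1)*(-7 + 1149 - 70077136)/382 = -463654 - (-1)*(-70075994)/382 = -463654 - 1*35037997/191 = -463654 - 35037997/191 = -123595911/191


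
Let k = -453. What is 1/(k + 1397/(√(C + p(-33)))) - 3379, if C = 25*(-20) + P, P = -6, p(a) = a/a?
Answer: (-4720463*√505 + 772997440*I)/(-228765*I + 1397*√505) ≈ -3379.0 + 0.00029731*I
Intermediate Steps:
p(a) = 1
C = -506 (C = 25*(-20) - 6 = -500 - 6 = -506)
1/(k + 1397/(√(C + p(-33)))) - 3379 = 1/(-453 + 1397/(√(-506 + 1))) - 3379 = 1/(-453 + 1397/(√(-505))) - 3379 = 1/(-453 + 1397/((I*√505))) - 3379 = 1/(-453 + 1397*(-I*√505/505)) - 3379 = 1/(-453 - 1397*I*√505/505) - 3379 = -3379 + 1/(-453 - 1397*I*√505/505)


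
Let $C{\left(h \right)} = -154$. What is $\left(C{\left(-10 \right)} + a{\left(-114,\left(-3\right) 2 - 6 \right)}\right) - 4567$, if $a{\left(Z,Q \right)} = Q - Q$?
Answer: $-4721$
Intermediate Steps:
$a{\left(Z,Q \right)} = 0$
$\left(C{\left(-10 \right)} + a{\left(-114,\left(-3\right) 2 - 6 \right)}\right) - 4567 = \left(-154 + 0\right) - 4567 = -154 - 4567 = -4721$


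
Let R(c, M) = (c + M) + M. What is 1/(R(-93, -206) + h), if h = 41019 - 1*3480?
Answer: 1/37034 ≈ 2.7002e-5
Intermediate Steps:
R(c, M) = c + 2*M (R(c, M) = (M + c) + M = c + 2*M)
h = 37539 (h = 41019 - 3480 = 37539)
1/(R(-93, -206) + h) = 1/((-93 + 2*(-206)) + 37539) = 1/((-93 - 412) + 37539) = 1/(-505 + 37539) = 1/37034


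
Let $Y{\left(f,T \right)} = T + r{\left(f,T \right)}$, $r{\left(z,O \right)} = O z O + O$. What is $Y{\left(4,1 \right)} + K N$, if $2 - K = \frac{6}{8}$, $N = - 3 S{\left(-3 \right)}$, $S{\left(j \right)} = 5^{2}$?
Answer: $- \frac{351}{4} \approx -87.75$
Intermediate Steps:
$S{\left(j \right)} = 25$
$r{\left(z,O \right)} = O + z O^{2}$ ($r{\left(z,O \right)} = z O^{2} + O = O + z O^{2}$)
$Y{\left(f,T \right)} = T + T \left(1 + T f\right)$
$N = -75$ ($N = \left(-3\right) 25 = -75$)
$K = \frac{5}{4}$ ($K = 2 - \frac{6}{8} = 2 - 6 \cdot \frac{1}{8} = 2 - \frac{3}{4} = \frac{5}{4} \approx 1.25$)
$Y{\left(4,1 \right)} + K N = 1 \left(2 + 1 \cdot 4\right) + \frac{5}{4} \left(-75\right) = 1 \left(2 + 4\right) - \frac{375}{4} = 1 \cdot 6 - \frac{375}{4} = 6 - \frac{375}{4} = - \frac{351}{4}$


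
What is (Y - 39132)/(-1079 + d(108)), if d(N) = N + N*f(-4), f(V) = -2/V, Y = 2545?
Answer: 36587/917 ≈ 39.899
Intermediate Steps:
d(N) = 3*N/2 (d(N) = N + N*(-2/(-4)) = N + N*(-2*(-1/4)) = N + N*(1/2) = N + N/2 = 3*N/2)
(Y - 39132)/(-1079 + d(108)) = (2545 - 39132)/(-1079 + (3/2)*108) = -36587/(-1079 + 162) = -36587/(-917) = -36587*(-1/917) = 36587/917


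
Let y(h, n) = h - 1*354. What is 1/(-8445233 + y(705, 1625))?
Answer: -1/8444882 ≈ -1.1841e-7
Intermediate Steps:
y(h, n) = -354 + h (y(h, n) = h - 354 = -354 + h)
1/(-8445233 + y(705, 1625)) = 1/(-8445233 + (-354 + 705)) = 1/(-8445233 + 351) = 1/(-8444882) = -1/8444882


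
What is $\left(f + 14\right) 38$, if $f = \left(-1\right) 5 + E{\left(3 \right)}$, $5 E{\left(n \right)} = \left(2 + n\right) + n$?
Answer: $\frac{2014}{5} \approx 402.8$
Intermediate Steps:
$E{\left(n \right)} = \frac{2}{5} + \frac{2 n}{5}$ ($E{\left(n \right)} = \frac{\left(2 + n\right) + n}{5} = \frac{2 + 2 n}{5} = \frac{2}{5} + \frac{2 n}{5}$)
$f = - \frac{17}{5}$ ($f = \left(-1\right) 5 + \left(\frac{2}{5} + \frac{2}{5} \cdot 3\right) = -5 + \left(\frac{2}{5} + \frac{6}{5}\right) = -5 + \frac{8}{5} = - \frac{17}{5} \approx -3.4$)
$\left(f + 14\right) 38 = \left(- \frac{17}{5} + 14\right) 38 = \frac{53}{5} \cdot 38 = \frac{2014}{5}$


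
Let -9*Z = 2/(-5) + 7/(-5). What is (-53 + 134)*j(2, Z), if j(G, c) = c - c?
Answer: 0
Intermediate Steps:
Z = 1/5 (Z = -(2/(-5) + 7/(-5))/9 = -(2*(-1/5) + 7*(-1/5))/9 = -(-2/5 - 7/5)/9 = -1/9*(-9/5) = 1/5 ≈ 0.20000)
j(G, c) = 0
(-53 + 134)*j(2, Z) = (-53 + 134)*0 = 81*0 = 0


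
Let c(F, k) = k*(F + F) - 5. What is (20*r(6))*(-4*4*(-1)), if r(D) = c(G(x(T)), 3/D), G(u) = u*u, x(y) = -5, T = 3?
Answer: 6400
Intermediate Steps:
G(u) = u**2
c(F, k) = -5 + 2*F*k (c(F, k) = k*(2*F) - 5 = 2*F*k - 5 = -5 + 2*F*k)
r(D) = -5 + 150/D (r(D) = -5 + 2*(-5)**2*(3/D) = -5 + 2*25*(3/D) = -5 + 150/D)
(20*r(6))*(-4*4*(-1)) = (20*(-5 + 150/6))*(-4*4*(-1)) = (20*(-5 + 150*(1/6)))*(-16*(-1)) = (20*(-5 + 25))*16 = (20*20)*16 = 400*16 = 6400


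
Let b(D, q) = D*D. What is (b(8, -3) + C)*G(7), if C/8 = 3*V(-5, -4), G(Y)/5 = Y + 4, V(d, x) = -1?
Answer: 2200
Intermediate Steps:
b(D, q) = D**2
G(Y) = 20 + 5*Y (G(Y) = 5*(Y + 4) = 5*(4 + Y) = 20 + 5*Y)
C = -24 (C = 8*(3*(-1)) = 8*(-3) = -24)
(b(8, -3) + C)*G(7) = (8**2 - 24)*(20 + 5*7) = (64 - 24)*(20 + 35) = 40*55 = 2200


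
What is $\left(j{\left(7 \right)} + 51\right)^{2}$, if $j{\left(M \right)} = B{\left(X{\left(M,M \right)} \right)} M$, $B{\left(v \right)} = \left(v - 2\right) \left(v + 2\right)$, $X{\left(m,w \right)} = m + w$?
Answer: $1946025$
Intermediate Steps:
$B{\left(v \right)} = \left(-2 + v\right) \left(2 + v\right)$
$j{\left(M \right)} = M \left(-4 + 4 M^{2}\right)$ ($j{\left(M \right)} = \left(-4 + \left(M + M\right)^{2}\right) M = \left(-4 + \left(2 M\right)^{2}\right) M = \left(-4 + 4 M^{2}\right) M = M \left(-4 + 4 M^{2}\right)$)
$\left(j{\left(7 \right)} + 51\right)^{2} = \left(4 \cdot 7 \left(-1 + 7^{2}\right) + 51\right)^{2} = \left(4 \cdot 7 \left(-1 + 49\right) + 51\right)^{2} = \left(4 \cdot 7 \cdot 48 + 51\right)^{2} = \left(1344 + 51\right)^{2} = 1395^{2} = 1946025$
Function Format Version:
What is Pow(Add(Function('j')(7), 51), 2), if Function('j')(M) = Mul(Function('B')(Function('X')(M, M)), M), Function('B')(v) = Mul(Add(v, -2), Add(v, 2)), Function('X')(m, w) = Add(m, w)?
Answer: 1946025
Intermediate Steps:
Function('B')(v) = Mul(Add(-2, v), Add(2, v))
Function('j')(M) = Mul(M, Add(-4, Mul(4, Pow(M, 2)))) (Function('j')(M) = Mul(Add(-4, Pow(Add(M, M), 2)), M) = Mul(Add(-4, Pow(Mul(2, M), 2)), M) = Mul(Add(-4, Mul(4, Pow(M, 2))), M) = Mul(M, Add(-4, Mul(4, Pow(M, 2)))))
Pow(Add(Function('j')(7), 51), 2) = Pow(Add(Mul(4, 7, Add(-1, Pow(7, 2))), 51), 2) = Pow(Add(Mul(4, 7, Add(-1, 49)), 51), 2) = Pow(Add(Mul(4, 7, 48), 51), 2) = Pow(Add(1344, 51), 2) = Pow(1395, 2) = 1946025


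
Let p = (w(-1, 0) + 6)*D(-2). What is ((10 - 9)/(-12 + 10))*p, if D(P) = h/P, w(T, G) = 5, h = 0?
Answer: 0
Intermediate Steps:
D(P) = 0 (D(P) = 0/P = 0)
p = 0 (p = (5 + 6)*0 = 11*0 = 0)
((10 - 9)/(-12 + 10))*p = ((10 - 9)/(-12 + 10))*0 = (1/(-2))*0 = (1*(-1/2))*0 = -1/2*0 = 0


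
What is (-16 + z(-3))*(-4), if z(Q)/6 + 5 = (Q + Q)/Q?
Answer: 136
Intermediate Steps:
z(Q) = -18 (z(Q) = -30 + 6*((Q + Q)/Q) = -30 + 6*((2*Q)/Q) = -30 + 6*2 = -30 + 12 = -18)
(-16 + z(-3))*(-4) = (-16 - 18)*(-4) = -34*(-4) = 136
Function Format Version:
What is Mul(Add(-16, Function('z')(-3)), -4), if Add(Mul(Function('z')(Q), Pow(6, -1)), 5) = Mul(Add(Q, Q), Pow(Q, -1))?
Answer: 136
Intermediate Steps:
Function('z')(Q) = -18 (Function('z')(Q) = Add(-30, Mul(6, Mul(Add(Q, Q), Pow(Q, -1)))) = Add(-30, Mul(6, Mul(Mul(2, Q), Pow(Q, -1)))) = Add(-30, Mul(6, 2)) = Add(-30, 12) = -18)
Mul(Add(-16, Function('z')(-3)), -4) = Mul(Add(-16, -18), -4) = Mul(-34, -4) = 136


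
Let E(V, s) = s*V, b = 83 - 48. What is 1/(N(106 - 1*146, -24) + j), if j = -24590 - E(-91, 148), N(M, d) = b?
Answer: -1/11087 ≈ -9.0196e-5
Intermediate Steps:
b = 35
N(M, d) = 35
E(V, s) = V*s
j = -11122 (j = -24590 - (-91)*148 = -24590 - 1*(-13468) = -24590 + 13468 = -11122)
1/(N(106 - 1*146, -24) + j) = 1/(35 - 11122) = 1/(-11087) = -1/11087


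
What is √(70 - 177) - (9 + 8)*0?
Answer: I*√107 ≈ 10.344*I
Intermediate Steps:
√(70 - 177) - (9 + 8)*0 = √(-107) - 17*0 = I*√107 - 1*0 = I*√107 + 0 = I*√107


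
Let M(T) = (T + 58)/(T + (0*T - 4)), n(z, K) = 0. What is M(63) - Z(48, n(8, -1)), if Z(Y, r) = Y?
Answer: -2711/59 ≈ -45.949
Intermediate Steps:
M(T) = (58 + T)/(-4 + T) (M(T) = (58 + T)/(T + (0 - 4)) = (58 + T)/(T - 4) = (58 + T)/(-4 + T))
M(63) - Z(48, n(8, -1)) = (58 + 63)/(-4 + 63) - 1*48 = 121/59 - 48 = -2711/59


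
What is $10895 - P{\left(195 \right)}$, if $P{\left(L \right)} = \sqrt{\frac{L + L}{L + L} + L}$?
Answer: $10881$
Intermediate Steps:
$P{\left(L \right)} = \sqrt{1 + L}$ ($P{\left(L \right)} = \sqrt{\frac{2 L}{2 L} + L} = \sqrt{2 L \frac{1}{2 L} + L} = \sqrt{1 + L}$)
$10895 - P{\left(195 \right)} = 10895 - \sqrt{1 + 195} = 10895 - \sqrt{196} = 10895 - 14 = 10881$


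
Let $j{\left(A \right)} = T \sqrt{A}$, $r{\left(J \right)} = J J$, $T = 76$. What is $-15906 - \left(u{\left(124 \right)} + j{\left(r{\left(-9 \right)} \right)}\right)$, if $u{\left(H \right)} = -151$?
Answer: $-16439$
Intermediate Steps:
$r{\left(J \right)} = J^{2}$
$j{\left(A \right)} = 76 \sqrt{A}$
$-15906 - \left(u{\left(124 \right)} + j{\left(r{\left(-9 \right)} \right)}\right) = -15906 - \left(-151 + 76 \sqrt{\left(-9\right)^{2}}\right) = -15906 - \left(-151 + 76 \sqrt{81}\right) = -15906 - \left(-151 + 76 \cdot 9\right) = -15906 - \left(-151 + 684\right) = -15906 - 533 = -16439$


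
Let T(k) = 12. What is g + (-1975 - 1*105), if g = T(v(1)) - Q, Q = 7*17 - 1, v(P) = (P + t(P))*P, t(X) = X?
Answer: -2186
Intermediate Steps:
v(P) = 2*P² (v(P) = (P + P)*P = (2*P)*P = 2*P²)
Q = 118 (Q = 119 - 1 = 118)
g = -106 (g = 12 - 1*118 = 12 - 118 = -106)
g + (-1975 - 1*105) = -106 + (-1975 - 1*105) = -106 + (-1975 - 105) = -106 - 2080 = -2186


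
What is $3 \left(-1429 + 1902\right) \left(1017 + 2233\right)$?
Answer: $4611750$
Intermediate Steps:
$3 \left(-1429 + 1902\right) \left(1017 + 2233\right) = 3 \cdot 473 \cdot 3250 = 3 \cdot 1537250 = 4611750$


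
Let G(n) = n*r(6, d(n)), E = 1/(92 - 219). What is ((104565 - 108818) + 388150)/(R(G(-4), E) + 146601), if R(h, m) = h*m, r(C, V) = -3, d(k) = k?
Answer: 48754919/18618315 ≈ 2.6187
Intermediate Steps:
E = -1/127 (E = 1/(-127) = -1/127 ≈ -0.0078740)
G(n) = -3*n (G(n) = n*(-3) = -3*n)
((104565 - 108818) + 388150)/(R(G(-4), E) + 146601) = ((104565 - 108818) + 388150)/(-3*(-4)*(-1/127) + 146601) = (-4253 + 388150)/(12*(-1/127) + 146601) = 383897/(-12/127 + 146601) = 383897/(18618315/127) = 383897*(127/18618315) = 48754919/18618315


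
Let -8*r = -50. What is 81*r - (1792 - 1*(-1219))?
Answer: -10019/4 ≈ -2504.8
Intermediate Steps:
r = 25/4 (r = -1/8*(-50) = 25/4 ≈ 6.2500)
81*r - (1792 - 1*(-1219)) = 81*(25/4) - (1792 - 1*(-1219)) = 2025/4 - (1792 + 1219) = 2025/4 - 1*3011 = 2025/4 - 3011 = -10019/4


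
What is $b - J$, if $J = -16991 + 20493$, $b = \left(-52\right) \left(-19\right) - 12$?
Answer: $-2526$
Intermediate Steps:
$b = 976$ ($b = 988 - 12 = 976$)
$J = 3502$
$b - J = 976 - 3502 = -2526$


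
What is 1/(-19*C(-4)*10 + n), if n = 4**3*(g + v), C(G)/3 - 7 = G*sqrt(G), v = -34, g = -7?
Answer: -3307/32269298 - 1140*I/16134649 ≈ -0.00010248 - 7.0655e-5*I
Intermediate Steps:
C(G) = 21 + 3*G**(3/2) (C(G) = 21 + 3*(G*sqrt(G)) = 21 + 3*G**(3/2))
n = -2624 (n = 4**3*(-7 - 34) = 64*(-41) = -2624)
1/(-19*C(-4)*10 + n) = 1/(-19*(21 + 3*(-4)**(3/2))*10 - 2624) = 1/(-19*(21 + 3*(-8*I))*10 - 2624) = 1/(-19*(21 - 24*I)*10 - 2624) = 1/((-399 + 456*I)*10 - 2624) = 1/((-3990 + 4560*I) - 2624) = 1/(-6614 + 4560*I) = (-6614 - 4560*I)/64538596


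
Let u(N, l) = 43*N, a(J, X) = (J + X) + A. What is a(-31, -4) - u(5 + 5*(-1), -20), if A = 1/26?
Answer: -909/26 ≈ -34.962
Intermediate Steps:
A = 1/26 ≈ 0.038462
a(J, X) = 1/26 + J + X (a(J, X) = (J + X) + 1/26 = 1/26 + J + X)
a(-31, -4) - u(5 + 5*(-1), -20) = (1/26 - 31 - 4) - 43*(5 + 5*(-1)) = -909/26 - 43*(5 - 5) = -909/26 - 43*0 = -909/26 - 1*0 = -909/26 + 0 = -909/26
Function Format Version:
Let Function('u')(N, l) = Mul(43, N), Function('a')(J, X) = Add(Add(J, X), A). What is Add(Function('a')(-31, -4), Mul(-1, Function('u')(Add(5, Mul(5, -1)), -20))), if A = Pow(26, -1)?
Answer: Rational(-909, 26) ≈ -34.962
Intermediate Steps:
A = Rational(1, 26) ≈ 0.038462
Function('a')(J, X) = Add(Rational(1, 26), J, X) (Function('a')(J, X) = Add(Add(J, X), Rational(1, 26)) = Add(Rational(1, 26), J, X))
Add(Function('a')(-31, -4), Mul(-1, Function('u')(Add(5, Mul(5, -1)), -20))) = Add(Add(Rational(1, 26), -31, -4), Mul(-1, Mul(43, Add(5, Mul(5, -1))))) = Add(Rational(-909, 26), Mul(-1, Mul(43, Add(5, -5)))) = Add(Rational(-909, 26), Mul(-1, Mul(43, 0))) = Add(Rational(-909, 26), Mul(-1, 0)) = Add(Rational(-909, 26), 0) = Rational(-909, 26)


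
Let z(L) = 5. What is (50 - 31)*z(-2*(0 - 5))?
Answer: 95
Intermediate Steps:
(50 - 31)*z(-2*(0 - 5)) = (50 - 31)*5 = 19*5 = 95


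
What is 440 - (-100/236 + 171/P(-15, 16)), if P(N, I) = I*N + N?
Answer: 2212088/5015 ≈ 441.09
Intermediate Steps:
P(N, I) = N + I*N
440 - (-100/236 + 171/P(-15, 16)) = 440 - (-100/236 + 171/((-15*(1 + 16)))) = 440 - (-100*1/236 + 171/((-15*17))) = 440 - (-25/59 + 171/(-255)) = 440 - (-25/59 + 171*(-1/255)) = 440 - (-25/59 - 57/85) = 440 - 1*(-5488/5015) = 440 + 5488/5015 = 2212088/5015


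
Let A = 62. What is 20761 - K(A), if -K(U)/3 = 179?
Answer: 21298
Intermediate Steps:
K(U) = -537 (K(U) = -3*179 = -537)
20761 - K(A) = 20761 - 1*(-537) = 20761 + 537 = 21298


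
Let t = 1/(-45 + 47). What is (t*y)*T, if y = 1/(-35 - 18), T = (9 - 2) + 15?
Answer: -11/53 ≈ -0.20755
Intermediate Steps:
T = 22 (T = 7 + 15 = 22)
t = ½ (t = 1/2 = ½ ≈ 0.50000)
y = -1/53 (y = 1/(-53) = -1/53 ≈ -0.018868)
(t*y)*T = ((½)*(-1/53))*22 = -1/106*22 = -11/53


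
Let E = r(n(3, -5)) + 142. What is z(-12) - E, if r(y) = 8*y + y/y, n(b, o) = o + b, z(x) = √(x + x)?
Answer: -127 + 2*I*√6 ≈ -127.0 + 4.899*I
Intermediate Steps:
z(x) = √2*√x (z(x) = √(2*x) = √2*√x)
n(b, o) = b + o
r(y) = 1 + 8*y (r(y) = 8*y + 1 = 1 + 8*y)
E = 127 (E = (1 + 8*(3 - 5)) + 142 = (1 + 8*(-2)) + 142 = (1 - 16) + 142 = -15 + 142 = 127)
z(-12) - E = √2*√(-12) - 1*127 = √2*(2*I*√3) - 127 = 2*I*√6 - 127 = -127 + 2*I*√6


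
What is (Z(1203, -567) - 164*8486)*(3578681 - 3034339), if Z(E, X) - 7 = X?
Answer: -757867770288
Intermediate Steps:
Z(E, X) = 7 + X
(Z(1203, -567) - 164*8486)*(3578681 - 3034339) = ((7 - 567) - 164*8486)*(3578681 - 3034339) = (-560 - 1391704)*544342 = -1392264*544342 = -757867770288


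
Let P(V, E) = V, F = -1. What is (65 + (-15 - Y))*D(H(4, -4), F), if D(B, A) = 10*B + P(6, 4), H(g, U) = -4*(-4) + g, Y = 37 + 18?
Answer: -1030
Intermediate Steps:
Y = 55
H(g, U) = 16 + g
D(B, A) = 6 + 10*B (D(B, A) = 10*B + 6 = 6 + 10*B)
(65 + (-15 - Y))*D(H(4, -4), F) = (65 + (-15 - 1*55))*(6 + 10*(16 + 4)) = (65 + (-15 - 55))*(6 + 10*20) = (65 - 70)*(6 + 200) = -5*206 = -1030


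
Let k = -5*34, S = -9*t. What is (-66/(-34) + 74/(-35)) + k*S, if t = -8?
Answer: -7282903/595 ≈ -12240.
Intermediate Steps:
S = 72 (S = -9*(-8) = 72)
k = -170
(-66/(-34) + 74/(-35)) + k*S = (-66/(-34) + 74/(-35)) - 170*72 = (-66*(-1/34) + 74*(-1/35)) - 12240 = (33/17 - 74/35) - 12240 = -103/595 - 12240 = -7282903/595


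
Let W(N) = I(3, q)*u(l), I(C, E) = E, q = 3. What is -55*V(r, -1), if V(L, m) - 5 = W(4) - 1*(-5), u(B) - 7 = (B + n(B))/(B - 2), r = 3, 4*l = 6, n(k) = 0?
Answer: -1210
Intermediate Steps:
l = 3/2 (l = (¼)*6 = 3/2 ≈ 1.5000)
u(B) = 7 + B/(-2 + B) (u(B) = 7 + (B + 0)/(B - 2) = 7 + B/(-2 + B))
W(N) = 12 (W(N) = 3*(2*(-7 + 4*(3/2))/(-2 + 3/2)) = 3*(2*(-7 + 6)/(-½)) = 3*(2*(-2)*(-1)) = 3*4 = 12)
V(L, m) = 22 (V(L, m) = 5 + (12 - 1*(-5)) = 5 + (12 + 5) = 5 + 17 = 22)
-55*V(r, -1) = -55*22 = -1210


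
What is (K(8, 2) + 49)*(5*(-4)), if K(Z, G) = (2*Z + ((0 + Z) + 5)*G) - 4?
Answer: -1740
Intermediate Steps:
K(Z, G) = -4 + 2*Z + G*(5 + Z) (K(Z, G) = (2*Z + (Z + 5)*G) - 4 = (2*Z + (5 + Z)*G) - 4 = (2*Z + G*(5 + Z)) - 4 = -4 + 2*Z + G*(5 + Z))
(K(8, 2) + 49)*(5*(-4)) = ((-4 + 2*8 + 5*2 + 2*8) + 49)*(5*(-4)) = ((-4 + 16 + 10 + 16) + 49)*(-20) = (38 + 49)*(-20) = 87*(-20) = -1740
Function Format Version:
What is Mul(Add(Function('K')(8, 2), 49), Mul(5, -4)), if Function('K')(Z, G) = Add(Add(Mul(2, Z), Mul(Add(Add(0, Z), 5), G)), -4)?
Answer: -1740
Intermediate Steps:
Function('K')(Z, G) = Add(-4, Mul(2, Z), Mul(G, Add(5, Z))) (Function('K')(Z, G) = Add(Add(Mul(2, Z), Mul(Add(Z, 5), G)), -4) = Add(Add(Mul(2, Z), Mul(Add(5, Z), G)), -4) = Add(Add(Mul(2, Z), Mul(G, Add(5, Z))), -4) = Add(-4, Mul(2, Z), Mul(G, Add(5, Z))))
Mul(Add(Function('K')(8, 2), 49), Mul(5, -4)) = Mul(Add(Add(-4, Mul(2, 8), Mul(5, 2), Mul(2, 8)), 49), Mul(5, -4)) = Mul(Add(Add(-4, 16, 10, 16), 49), -20) = Mul(Add(38, 49), -20) = Mul(87, -20) = -1740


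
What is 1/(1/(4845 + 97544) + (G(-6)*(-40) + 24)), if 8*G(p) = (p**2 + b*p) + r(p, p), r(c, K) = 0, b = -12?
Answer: -102389/52832723 ≈ -0.0019380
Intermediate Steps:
G(p) = -3*p/2 + p**2/8 (G(p) = ((p**2 - 12*p) + 0)/8 = (p**2 - 12*p)/8 = -3*p/2 + p**2/8)
1/(1/(4845 + 97544) + (G(-6)*(-40) + 24)) = 1/(1/(4845 + 97544) + (((1/8)*(-6)*(-12 - 6))*(-40) + 24)) = 1/(1/102389 + (((1/8)*(-6)*(-18))*(-40) + 24)) = 1/(1/102389 + ((27/2)*(-40) + 24)) = 1/(1/102389 + (-540 + 24)) = 1/(1/102389 - 516) = 1/(-52832723/102389) = -102389/52832723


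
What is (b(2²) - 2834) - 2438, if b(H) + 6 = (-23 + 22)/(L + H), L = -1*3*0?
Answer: -21113/4 ≈ -5278.3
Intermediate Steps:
L = 0 (L = -3*0 = 0)
b(H) = -6 - 1/H (b(H) = -6 + (-23 + 22)/(0 + H) = -6 - 1/H)
(b(2²) - 2834) - 2438 = ((-6 - 1/(2²)) - 2834) - 2438 = ((-6 - 1/4) - 2834) - 2438 = ((-6 - 1*¼) - 2834) - 2438 = ((-6 - ¼) - 2834) - 2438 = (-25/4 - 2834) - 2438 = -11361/4 - 2438 = -21113/4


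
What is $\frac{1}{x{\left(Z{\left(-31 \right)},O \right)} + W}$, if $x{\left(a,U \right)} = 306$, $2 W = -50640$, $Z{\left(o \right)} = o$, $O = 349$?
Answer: $- \frac{1}{25014} \approx -3.9978 \cdot 10^{-5}$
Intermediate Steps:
$W = -25320$ ($W = \frac{1}{2} \left(-50640\right) = -25320$)
$\frac{1}{x{\left(Z{\left(-31 \right)},O \right)} + W} = \frac{1}{306 - 25320} = \frac{1}{-25014} = - \frac{1}{25014}$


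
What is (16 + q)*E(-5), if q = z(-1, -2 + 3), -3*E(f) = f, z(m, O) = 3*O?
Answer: 95/3 ≈ 31.667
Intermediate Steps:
E(f) = -f/3
q = 3 (q = 3*(-2 + 3) = 3*1 = 3)
(16 + q)*E(-5) = (16 + 3)*(-⅓*(-5)) = 19*(5/3) = 95/3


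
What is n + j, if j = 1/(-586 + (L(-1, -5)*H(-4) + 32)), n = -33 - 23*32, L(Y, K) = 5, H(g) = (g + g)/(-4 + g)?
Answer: -422182/549 ≈ -769.00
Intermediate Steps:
H(g) = 2*g/(-4 + g) (H(g) = (2*g)/(-4 + g) = 2*g/(-4 + g))
n = -769 (n = -33 - 736 = -769)
j = -1/549 (j = 1/(-586 + (5*(2*(-4)/(-4 - 4)) + 32)) = 1/(-586 + (5*(2*(-4)/(-8)) + 32)) = 1/(-586 + (5*(2*(-4)*(-⅛)) + 32)) = 1/(-586 + (5*1 + 32)) = 1/(-586 + (5 + 32)) = 1/(-586 + 37) = 1/(-549) = -1/549 ≈ -0.0018215)
n + j = -769 - 1/549 = -422182/549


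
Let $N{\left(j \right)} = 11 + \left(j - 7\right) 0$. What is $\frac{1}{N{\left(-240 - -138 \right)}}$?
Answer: $\frac{1}{11} \approx 0.090909$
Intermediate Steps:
$N{\left(j \right)} = 11$ ($N{\left(j \right)} = 11 + \left(-7 + j\right) 0 = 11 + 0 = 11$)
$\frac{1}{N{\left(-240 - -138 \right)}} = \frac{1}{11}$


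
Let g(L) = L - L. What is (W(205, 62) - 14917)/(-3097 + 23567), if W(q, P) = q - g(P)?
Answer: -7356/10235 ≈ -0.71871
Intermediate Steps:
g(L) = 0
W(q, P) = q (W(q, P) = q - 1*0 = q + 0 = q)
(W(205, 62) - 14917)/(-3097 + 23567) = (205 - 14917)/(-3097 + 23567) = -14712/20470 = -14712*1/20470 = -7356/10235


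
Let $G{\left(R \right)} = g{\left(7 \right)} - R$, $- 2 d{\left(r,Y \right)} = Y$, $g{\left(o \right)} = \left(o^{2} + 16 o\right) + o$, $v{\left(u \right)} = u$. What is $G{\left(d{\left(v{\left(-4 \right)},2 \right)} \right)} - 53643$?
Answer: $-53474$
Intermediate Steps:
$g{\left(o \right)} = o^{2} + 17 o$
$d{\left(r,Y \right)} = - \frac{Y}{2}$
$G{\left(R \right)} = 168 - R$ ($G{\left(R \right)} = 7 \left(17 + 7\right) - R = 7 \cdot 24 - R = 168 - R$)
$G{\left(d{\left(v{\left(-4 \right)},2 \right)} \right)} - 53643 = \left(168 - \left(- \frac{1}{2}\right) 2\right) - 53643 = \left(168 - -1\right) - 53643 = \left(168 + 1\right) - 53643 = 169 - 53643 = -53474$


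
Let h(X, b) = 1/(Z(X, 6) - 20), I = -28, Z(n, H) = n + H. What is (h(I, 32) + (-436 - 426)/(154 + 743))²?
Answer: 152942689/157703364 ≈ 0.96981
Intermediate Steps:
Z(n, H) = H + n
h(X, b) = 1/(-14 + X) (h(X, b) = 1/((6 + X) - 20) = 1/(-14 + X))
(h(I, 32) + (-436 - 426)/(154 + 743))² = (1/(-14 - 28) + (-436 - 426)/(154 + 743))² = (1/(-42) - 862/897)² = (-1/42 - 862*1/897)² = (-1/42 - 862/897)² = (-12367/12558)² = 152942689/157703364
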